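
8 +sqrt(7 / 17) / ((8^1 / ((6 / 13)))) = 3 * sqrt(119) / 884 +8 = 8.04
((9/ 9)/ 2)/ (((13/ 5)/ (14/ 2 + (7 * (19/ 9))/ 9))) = 1750/ 1053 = 1.66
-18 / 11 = -1.64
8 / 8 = 1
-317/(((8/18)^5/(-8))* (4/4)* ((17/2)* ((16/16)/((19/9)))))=39516903/1088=36320.68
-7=-7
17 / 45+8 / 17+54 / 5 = 8911 / 765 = 11.65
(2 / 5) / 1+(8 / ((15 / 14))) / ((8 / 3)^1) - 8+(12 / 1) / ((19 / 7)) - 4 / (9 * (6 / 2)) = -1352 / 2565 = -0.53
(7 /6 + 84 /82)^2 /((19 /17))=4938857 /1149804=4.30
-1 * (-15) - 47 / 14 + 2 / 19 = 3125 / 266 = 11.75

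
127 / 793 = 0.16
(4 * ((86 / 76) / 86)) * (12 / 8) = 3 / 38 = 0.08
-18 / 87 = -6 / 29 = -0.21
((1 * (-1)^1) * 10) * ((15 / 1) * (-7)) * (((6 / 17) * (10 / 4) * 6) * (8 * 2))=1512000 / 17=88941.18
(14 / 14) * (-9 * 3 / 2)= -27 / 2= -13.50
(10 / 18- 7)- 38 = -400 / 9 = -44.44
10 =10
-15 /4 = -3.75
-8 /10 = -4 /5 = -0.80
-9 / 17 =-0.53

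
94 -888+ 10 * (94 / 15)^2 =-18058 / 45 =-401.29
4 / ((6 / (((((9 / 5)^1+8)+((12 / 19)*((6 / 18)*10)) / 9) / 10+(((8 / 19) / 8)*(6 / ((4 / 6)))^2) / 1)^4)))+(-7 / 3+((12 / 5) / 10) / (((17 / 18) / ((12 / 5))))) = 69655640247643688777 / 136271375409375000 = 511.15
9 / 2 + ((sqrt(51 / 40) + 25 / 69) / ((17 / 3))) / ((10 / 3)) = 9* sqrt(510) / 3400 + 1767 / 391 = 4.58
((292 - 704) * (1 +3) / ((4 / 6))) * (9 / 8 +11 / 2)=-16377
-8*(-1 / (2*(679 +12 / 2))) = 4 / 685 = 0.01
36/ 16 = 9/ 4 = 2.25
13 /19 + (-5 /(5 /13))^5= -7054554 /19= -371292.32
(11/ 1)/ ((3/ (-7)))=-77/ 3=-25.67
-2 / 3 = -0.67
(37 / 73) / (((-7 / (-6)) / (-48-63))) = -24642 / 511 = -48.22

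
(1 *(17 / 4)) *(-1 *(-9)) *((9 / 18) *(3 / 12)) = 153 / 32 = 4.78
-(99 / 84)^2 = -1089 / 784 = -1.39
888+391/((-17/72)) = -768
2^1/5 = 2/5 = 0.40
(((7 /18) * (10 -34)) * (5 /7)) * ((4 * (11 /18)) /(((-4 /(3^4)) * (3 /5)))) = 550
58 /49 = 1.18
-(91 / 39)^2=-49 / 9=-5.44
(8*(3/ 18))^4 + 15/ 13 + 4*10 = 46663/ 1053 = 44.31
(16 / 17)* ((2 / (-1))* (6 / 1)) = -192 / 17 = -11.29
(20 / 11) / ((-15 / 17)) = -68 / 33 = -2.06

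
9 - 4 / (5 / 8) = 13 / 5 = 2.60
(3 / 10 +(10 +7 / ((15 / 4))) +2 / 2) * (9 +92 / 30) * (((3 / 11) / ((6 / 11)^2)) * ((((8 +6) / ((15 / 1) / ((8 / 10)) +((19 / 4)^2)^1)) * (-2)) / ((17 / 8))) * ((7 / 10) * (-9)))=246629152 / 842775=292.64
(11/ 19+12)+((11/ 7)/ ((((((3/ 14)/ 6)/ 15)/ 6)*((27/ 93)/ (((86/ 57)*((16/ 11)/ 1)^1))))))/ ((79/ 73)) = 124612163/ 4503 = 27673.14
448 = 448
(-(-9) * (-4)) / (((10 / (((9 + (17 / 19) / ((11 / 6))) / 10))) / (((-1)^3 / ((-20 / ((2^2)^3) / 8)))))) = -2284416 / 26125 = -87.44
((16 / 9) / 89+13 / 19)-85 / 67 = -575576 / 1019673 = -0.56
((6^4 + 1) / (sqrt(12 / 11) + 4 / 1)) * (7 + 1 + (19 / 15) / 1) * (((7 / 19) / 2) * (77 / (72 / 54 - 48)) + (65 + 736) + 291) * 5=548455680619 / 31160 - 49859607329 * sqrt(33) / 62320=13005290.81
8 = 8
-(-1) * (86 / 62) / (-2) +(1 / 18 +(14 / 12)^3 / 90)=-373847 / 602640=-0.62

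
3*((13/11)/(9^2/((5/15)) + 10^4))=39/112673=0.00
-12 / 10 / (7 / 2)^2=-24 / 245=-0.10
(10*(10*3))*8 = 2400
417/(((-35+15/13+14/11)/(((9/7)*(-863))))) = 463153977/32606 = 14204.56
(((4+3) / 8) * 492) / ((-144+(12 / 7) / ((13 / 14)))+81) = -3731 / 530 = -7.04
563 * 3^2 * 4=20268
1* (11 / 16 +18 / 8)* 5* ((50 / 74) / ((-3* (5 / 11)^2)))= -28435 / 1776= -16.01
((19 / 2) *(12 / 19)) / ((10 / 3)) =9 / 5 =1.80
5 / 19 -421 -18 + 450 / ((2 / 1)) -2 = -4099 / 19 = -215.74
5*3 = 15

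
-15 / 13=-1.15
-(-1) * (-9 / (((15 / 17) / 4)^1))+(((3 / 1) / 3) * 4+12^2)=536 / 5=107.20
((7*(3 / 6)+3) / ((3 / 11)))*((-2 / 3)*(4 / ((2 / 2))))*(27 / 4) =-429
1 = 1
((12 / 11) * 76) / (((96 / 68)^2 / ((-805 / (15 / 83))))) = -73376233 / 396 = -185293.52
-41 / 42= -0.98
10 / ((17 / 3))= 30 / 17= 1.76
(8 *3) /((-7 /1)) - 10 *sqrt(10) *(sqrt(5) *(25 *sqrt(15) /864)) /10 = -24 /7 - 125 *sqrt(30) /864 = -4.22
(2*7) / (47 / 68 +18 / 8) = 119 / 25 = 4.76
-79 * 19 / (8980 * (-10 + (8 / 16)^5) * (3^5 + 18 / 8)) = 48032 / 702548055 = 0.00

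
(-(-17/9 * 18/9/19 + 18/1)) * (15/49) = -15220/2793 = -5.45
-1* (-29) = 29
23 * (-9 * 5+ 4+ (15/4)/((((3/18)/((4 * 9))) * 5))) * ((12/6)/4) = 2783/2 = 1391.50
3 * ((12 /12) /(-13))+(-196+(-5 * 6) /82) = -104786 /533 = -196.60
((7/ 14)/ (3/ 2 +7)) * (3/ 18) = 1/ 102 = 0.01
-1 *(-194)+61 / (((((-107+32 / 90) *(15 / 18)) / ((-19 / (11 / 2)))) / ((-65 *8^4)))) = -33315552214 / 52789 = -631107.85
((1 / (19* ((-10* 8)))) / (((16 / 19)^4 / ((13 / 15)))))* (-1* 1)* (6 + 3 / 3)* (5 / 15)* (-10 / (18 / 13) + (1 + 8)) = 624169 / 132710400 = 0.00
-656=-656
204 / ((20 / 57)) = 581.40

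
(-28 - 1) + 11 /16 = -453 /16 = -28.31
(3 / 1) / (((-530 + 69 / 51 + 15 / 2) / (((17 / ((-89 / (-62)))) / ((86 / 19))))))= -1021326 / 67810613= -0.02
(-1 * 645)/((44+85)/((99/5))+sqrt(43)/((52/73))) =287773200/2896481 - 62007660 * sqrt(43)/2896481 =-41.03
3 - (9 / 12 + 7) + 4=-3 / 4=-0.75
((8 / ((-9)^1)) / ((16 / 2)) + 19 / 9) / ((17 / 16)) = 32 / 17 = 1.88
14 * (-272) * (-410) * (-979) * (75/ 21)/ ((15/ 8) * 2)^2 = -3493698560/ 9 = -388188728.89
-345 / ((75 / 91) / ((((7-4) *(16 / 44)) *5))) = -25116 / 11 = -2283.27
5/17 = 0.29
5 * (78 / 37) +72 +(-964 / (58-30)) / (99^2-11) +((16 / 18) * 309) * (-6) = -3969403577 / 2535610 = -1565.46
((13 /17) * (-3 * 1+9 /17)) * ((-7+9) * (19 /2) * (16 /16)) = -10374 /289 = -35.90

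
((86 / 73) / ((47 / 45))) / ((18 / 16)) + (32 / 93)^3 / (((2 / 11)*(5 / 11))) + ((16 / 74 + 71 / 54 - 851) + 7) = -95413767583961 / 113456342310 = -840.97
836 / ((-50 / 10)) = -836 / 5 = -167.20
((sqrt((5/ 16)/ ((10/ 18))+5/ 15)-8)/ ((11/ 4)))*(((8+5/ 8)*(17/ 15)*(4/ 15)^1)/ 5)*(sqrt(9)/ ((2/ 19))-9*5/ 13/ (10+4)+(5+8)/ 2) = -46.47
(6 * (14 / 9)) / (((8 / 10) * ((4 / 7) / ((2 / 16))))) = 245 / 96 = 2.55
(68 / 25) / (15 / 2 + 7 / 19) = 2584 / 7475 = 0.35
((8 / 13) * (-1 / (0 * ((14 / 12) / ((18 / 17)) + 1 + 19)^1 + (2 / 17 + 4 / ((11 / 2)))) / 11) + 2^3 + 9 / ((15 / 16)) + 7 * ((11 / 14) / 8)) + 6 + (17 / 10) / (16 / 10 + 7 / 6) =169361903 / 6819280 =24.84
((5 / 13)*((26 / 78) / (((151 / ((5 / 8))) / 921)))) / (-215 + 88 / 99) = -0.00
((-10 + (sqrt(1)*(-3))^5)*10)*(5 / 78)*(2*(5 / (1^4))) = -1621.79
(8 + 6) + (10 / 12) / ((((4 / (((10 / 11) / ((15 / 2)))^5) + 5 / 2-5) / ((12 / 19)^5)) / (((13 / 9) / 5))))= 1356621334095082 / 96901522768547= 14.00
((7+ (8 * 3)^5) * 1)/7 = 7962631/7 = 1137518.71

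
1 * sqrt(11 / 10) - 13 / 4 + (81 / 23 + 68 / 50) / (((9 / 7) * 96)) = -1594951 / 496800 + sqrt(110) / 10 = -2.16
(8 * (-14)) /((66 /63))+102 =-54 /11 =-4.91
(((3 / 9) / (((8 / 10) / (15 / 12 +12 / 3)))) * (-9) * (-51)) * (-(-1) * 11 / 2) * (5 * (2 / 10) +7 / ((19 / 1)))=2297295 / 304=7556.89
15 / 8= 1.88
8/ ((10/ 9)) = 36/ 5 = 7.20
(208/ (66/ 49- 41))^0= 1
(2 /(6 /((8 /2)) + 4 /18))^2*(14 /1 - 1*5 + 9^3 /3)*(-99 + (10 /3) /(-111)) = -1196669376 /35557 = -33654.96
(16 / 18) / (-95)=-8 / 855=-0.01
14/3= 4.67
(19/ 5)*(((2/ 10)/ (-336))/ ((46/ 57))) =-361/ 128800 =-0.00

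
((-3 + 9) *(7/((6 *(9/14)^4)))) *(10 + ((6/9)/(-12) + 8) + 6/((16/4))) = 47059600/59049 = 796.96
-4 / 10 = -2 / 5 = -0.40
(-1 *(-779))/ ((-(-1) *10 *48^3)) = 779/ 1105920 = 0.00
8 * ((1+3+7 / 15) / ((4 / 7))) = 938 / 15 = 62.53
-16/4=-4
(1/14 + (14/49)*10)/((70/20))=41/49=0.84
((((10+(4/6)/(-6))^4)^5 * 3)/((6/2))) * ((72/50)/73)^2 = 15556794524653604766954926070541461235216/499908944686067697380625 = 31119256196591850.38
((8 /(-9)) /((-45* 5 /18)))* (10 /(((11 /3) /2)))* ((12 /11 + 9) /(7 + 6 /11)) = 2368 /4565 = 0.52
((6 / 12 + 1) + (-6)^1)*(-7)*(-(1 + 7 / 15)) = -231 / 5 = -46.20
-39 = -39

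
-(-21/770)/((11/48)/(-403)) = -29016/605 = -47.96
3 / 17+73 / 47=1382 / 799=1.73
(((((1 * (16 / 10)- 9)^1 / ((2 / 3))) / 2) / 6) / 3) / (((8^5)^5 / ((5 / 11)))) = -37 / 9973638011820690691325952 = -0.00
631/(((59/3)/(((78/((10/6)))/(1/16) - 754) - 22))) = -872.71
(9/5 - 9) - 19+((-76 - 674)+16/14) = -27127/35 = -775.06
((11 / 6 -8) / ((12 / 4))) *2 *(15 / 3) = -185 / 9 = -20.56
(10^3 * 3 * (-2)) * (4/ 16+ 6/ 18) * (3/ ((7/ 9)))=-13500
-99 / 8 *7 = -693 / 8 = -86.62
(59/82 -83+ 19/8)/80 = -26209/26240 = -1.00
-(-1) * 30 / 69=0.43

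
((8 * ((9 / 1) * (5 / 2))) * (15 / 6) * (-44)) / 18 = -1100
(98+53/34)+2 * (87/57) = 102.61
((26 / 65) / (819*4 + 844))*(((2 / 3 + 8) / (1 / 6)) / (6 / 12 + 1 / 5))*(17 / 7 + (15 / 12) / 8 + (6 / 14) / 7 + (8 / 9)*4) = 1137721 / 25436880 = 0.04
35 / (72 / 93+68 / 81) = 87885 / 4052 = 21.69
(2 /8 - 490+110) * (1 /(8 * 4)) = -1519 /128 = -11.87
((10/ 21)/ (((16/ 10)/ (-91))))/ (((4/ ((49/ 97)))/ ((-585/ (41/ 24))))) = 1171.25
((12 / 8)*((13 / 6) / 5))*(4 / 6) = 13 / 30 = 0.43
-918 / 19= -48.32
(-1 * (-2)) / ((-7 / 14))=-4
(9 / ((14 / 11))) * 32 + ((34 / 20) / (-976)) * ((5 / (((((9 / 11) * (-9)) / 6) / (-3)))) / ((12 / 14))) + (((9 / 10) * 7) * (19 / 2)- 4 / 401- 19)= 267.10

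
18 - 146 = -128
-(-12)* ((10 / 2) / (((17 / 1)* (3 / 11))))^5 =2013137500 / 115008417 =17.50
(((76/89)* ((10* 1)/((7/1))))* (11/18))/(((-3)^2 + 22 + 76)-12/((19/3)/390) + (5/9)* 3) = -3610/3052077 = -0.00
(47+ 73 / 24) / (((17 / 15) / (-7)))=-42035 / 136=-309.08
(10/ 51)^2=100/ 2601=0.04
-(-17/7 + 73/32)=0.15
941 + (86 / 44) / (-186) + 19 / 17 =65536741 / 69564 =942.11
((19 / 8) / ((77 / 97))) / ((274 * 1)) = 1843 / 168784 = 0.01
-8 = -8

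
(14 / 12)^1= 7 / 6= 1.17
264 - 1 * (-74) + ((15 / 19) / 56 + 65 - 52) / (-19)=6819161 / 20216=337.32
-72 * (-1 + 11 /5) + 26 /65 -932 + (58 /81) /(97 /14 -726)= -830105498 /815427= -1018.00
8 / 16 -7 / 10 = -1 / 5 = -0.20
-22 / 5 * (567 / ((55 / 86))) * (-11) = 1072764 / 25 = 42910.56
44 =44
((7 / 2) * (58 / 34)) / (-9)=-203 / 306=-0.66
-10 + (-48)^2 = 2294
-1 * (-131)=131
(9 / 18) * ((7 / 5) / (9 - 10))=-7 / 10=-0.70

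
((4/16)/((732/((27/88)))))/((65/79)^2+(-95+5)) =-56169/47879553920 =-0.00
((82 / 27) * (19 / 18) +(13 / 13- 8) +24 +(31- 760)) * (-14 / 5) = 2411318 / 1215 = 1984.62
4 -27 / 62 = 3.56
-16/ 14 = -8/ 7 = -1.14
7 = 7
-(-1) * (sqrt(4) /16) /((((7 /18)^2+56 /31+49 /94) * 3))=39339 /2340478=0.02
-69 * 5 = -345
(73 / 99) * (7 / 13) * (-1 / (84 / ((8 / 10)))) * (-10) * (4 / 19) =584 / 73359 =0.01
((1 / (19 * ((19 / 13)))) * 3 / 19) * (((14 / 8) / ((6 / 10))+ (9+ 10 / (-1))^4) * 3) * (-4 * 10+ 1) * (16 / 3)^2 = -508352 / 6859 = -74.11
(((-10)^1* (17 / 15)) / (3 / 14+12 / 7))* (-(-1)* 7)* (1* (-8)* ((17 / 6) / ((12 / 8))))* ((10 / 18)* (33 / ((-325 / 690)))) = -24194.88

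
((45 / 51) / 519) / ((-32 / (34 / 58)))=-5 / 160544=-0.00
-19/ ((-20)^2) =-19/ 400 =-0.05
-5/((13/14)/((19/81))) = -1330/1053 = -1.26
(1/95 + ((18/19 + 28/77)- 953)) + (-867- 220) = -2130419/1045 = -2038.68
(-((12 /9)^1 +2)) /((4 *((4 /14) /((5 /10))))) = -35 /24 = -1.46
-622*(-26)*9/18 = 8086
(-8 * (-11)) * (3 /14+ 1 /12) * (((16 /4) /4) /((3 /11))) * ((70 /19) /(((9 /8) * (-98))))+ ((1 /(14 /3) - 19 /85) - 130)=-1707841603 /12819870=-133.22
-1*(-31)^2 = -961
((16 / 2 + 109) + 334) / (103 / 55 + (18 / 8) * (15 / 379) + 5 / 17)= 639274460 / 3197641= 199.92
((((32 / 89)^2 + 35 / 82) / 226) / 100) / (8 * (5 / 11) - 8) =-1324411 / 234867155200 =-0.00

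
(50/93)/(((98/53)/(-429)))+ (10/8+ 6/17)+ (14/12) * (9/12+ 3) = -24533653/206584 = -118.76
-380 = -380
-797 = -797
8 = 8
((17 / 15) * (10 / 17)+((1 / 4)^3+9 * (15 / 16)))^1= 1751 / 192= 9.12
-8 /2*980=-3920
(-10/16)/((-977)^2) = -5/7636232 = -0.00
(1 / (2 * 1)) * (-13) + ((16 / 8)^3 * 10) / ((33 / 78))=4017 / 22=182.59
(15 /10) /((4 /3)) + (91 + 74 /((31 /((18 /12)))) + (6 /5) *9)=132067 /1240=106.51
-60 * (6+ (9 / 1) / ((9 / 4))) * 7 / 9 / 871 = -1400 / 2613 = -0.54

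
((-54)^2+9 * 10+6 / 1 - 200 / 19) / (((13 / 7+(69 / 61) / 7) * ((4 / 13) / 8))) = 38657.03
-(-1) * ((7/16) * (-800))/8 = -175/4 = -43.75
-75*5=-375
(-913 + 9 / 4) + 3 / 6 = -3641 / 4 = -910.25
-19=-19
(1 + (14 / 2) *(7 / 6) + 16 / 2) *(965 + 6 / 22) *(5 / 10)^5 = 546827 / 1056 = 517.83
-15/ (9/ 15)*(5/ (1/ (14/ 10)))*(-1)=175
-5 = -5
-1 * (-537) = 537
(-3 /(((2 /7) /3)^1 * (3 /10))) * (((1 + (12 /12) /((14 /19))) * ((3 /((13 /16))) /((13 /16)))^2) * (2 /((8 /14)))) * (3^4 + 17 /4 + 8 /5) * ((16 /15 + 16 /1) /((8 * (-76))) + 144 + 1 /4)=-607981575269376 /2713295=-224074999.32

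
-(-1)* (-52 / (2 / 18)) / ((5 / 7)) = -3276 / 5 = -655.20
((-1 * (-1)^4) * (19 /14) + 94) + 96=2641 /14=188.64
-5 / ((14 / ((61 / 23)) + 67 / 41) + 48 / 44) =-137555 / 220191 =-0.62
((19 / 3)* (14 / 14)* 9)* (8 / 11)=456 / 11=41.45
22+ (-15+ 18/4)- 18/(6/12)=-49/2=-24.50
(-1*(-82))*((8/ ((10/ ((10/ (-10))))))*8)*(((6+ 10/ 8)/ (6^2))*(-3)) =4756/ 15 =317.07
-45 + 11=-34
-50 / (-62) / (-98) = -25 / 3038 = -0.01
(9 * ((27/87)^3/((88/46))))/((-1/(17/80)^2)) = -0.01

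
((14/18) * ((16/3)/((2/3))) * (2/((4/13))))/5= 364/45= 8.09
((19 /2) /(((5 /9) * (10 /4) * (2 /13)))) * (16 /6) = 2964 /25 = 118.56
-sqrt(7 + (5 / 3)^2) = -2 * sqrt(22) / 3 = -3.13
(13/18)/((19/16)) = 104/171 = 0.61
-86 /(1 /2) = -172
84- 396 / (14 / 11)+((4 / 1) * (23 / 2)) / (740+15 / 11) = -1851844 / 8155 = -227.08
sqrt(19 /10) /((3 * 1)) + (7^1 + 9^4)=sqrt(190) /30 + 6568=6568.46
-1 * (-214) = 214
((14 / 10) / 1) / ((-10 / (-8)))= 28 / 25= 1.12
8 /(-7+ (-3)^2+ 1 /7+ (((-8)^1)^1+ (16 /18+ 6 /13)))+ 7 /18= -92099 /66438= -1.39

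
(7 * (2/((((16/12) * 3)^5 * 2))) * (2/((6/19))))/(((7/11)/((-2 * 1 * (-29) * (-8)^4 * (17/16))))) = 103037/6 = 17172.83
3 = 3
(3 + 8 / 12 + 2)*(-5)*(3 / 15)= -17 / 3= -5.67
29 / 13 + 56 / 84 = 113 / 39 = 2.90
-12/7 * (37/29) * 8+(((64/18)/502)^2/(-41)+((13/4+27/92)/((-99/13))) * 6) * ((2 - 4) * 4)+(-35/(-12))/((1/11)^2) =15377194681404247/42982618480956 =357.75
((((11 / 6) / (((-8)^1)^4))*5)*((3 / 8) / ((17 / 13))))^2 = 511225 / 1241245548544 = 0.00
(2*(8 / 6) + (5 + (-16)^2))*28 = 7382.67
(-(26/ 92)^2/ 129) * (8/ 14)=-169/ 477687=-0.00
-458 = -458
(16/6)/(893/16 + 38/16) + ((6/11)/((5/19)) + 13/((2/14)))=14304407/153615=93.12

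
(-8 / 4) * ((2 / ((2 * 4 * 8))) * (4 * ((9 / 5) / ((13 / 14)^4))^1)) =-86436 / 142805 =-0.61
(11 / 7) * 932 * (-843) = -8642436 / 7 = -1234633.71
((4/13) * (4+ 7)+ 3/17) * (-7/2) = -5509/442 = -12.46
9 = 9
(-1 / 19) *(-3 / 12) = 1 / 76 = 0.01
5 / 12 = 0.42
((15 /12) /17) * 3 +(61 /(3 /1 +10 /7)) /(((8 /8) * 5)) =2.98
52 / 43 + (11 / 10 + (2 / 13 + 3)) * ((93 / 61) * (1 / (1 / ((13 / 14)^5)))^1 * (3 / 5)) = 39254614243 / 10076516800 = 3.90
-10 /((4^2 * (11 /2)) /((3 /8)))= -15 /352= -0.04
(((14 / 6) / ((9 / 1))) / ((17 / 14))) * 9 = 98 / 51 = 1.92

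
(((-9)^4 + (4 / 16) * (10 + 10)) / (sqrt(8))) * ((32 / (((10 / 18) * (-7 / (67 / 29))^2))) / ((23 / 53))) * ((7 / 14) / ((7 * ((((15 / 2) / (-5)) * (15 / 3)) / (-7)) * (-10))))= -382570536 * sqrt(2) / 2417875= -223.77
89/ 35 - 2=19/ 35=0.54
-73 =-73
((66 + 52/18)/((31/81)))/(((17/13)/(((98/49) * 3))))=14040/17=825.88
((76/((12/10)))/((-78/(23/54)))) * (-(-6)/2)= -2185/2106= -1.04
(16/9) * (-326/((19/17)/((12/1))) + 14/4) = -1063000/171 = -6216.37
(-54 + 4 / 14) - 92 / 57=-22076 / 399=-55.33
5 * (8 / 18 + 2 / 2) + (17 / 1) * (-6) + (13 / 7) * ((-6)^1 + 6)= -853 / 9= -94.78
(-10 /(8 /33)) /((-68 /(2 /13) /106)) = 8745 /884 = 9.89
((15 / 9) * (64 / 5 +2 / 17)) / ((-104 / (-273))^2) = 80703 / 544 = 148.35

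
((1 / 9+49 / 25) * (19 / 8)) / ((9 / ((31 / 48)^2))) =4254347 / 18662400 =0.23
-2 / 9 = -0.22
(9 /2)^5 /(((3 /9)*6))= 59049 /64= 922.64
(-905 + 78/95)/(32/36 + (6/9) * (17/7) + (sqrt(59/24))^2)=-43292088/237785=-182.06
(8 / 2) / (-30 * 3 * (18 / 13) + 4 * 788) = 0.00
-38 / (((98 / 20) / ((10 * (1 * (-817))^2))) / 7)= -2536458200 / 7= -362351171.43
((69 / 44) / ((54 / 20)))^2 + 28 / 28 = 52429 / 39204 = 1.34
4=4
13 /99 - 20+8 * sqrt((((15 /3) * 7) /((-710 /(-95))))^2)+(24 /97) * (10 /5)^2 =18.59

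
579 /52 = 11.13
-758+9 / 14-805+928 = -634.36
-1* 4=-4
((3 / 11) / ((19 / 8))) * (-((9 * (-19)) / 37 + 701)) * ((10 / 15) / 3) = -412256 / 23199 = -17.77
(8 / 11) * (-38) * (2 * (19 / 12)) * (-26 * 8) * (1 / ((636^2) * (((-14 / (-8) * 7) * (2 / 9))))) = 75088 / 4542153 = 0.02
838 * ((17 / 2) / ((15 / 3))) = 1424.60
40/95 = 8/19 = 0.42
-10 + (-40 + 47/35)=-1703/35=-48.66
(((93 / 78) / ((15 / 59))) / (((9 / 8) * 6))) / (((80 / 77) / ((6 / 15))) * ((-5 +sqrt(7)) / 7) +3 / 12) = -27295688728 / 39479713065 - 1261863680 * sqrt(7) / 7895942613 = -1.11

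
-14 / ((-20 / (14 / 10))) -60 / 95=0.35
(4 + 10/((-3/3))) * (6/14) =-18/7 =-2.57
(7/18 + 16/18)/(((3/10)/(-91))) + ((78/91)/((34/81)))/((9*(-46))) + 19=-54477977/147798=-368.60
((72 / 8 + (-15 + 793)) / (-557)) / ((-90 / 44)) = 17314 / 25065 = 0.69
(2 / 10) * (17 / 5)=17 / 25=0.68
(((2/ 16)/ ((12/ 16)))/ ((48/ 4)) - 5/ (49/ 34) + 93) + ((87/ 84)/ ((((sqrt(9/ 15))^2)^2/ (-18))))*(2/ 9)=91771/ 1176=78.04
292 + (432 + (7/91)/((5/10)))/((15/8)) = 101884/195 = 522.48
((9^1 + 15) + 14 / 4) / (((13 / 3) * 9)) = 55 / 78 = 0.71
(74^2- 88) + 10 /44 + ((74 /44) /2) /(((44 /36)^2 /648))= 15314489 /2662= 5753.00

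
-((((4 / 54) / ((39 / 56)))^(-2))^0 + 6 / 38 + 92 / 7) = -1902 / 133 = -14.30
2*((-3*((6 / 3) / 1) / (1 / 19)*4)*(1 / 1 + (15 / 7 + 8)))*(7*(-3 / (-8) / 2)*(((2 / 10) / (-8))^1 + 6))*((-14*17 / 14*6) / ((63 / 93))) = 839980557 / 70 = 11999722.24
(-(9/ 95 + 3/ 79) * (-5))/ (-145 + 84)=-996/ 91561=-0.01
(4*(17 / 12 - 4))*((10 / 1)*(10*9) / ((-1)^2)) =-9300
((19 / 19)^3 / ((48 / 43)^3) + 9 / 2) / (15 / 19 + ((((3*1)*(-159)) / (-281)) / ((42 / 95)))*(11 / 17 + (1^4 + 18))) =366700400311 / 5355942912000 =0.07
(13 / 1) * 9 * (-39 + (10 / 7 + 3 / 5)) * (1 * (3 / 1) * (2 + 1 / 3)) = -151398 / 5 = -30279.60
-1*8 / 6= -4 / 3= -1.33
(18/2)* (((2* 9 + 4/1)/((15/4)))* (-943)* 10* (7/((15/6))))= -6970656/5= -1394131.20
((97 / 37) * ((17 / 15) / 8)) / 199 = 1649 / 883560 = 0.00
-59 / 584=-0.10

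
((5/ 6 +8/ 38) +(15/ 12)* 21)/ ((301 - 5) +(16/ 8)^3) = 6223/ 69312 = 0.09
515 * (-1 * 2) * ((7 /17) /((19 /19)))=-7210 /17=-424.12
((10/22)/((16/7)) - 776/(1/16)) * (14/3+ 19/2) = -185740385/1056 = -175890.52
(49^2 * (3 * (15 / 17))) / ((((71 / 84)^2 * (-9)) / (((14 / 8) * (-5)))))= 741188700 / 85697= 8648.95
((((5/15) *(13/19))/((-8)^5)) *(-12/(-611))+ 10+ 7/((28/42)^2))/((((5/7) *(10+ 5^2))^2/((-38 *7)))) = -1318610937/120320000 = -10.96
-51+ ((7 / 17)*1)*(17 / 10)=-503 / 10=-50.30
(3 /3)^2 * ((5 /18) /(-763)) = -0.00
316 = 316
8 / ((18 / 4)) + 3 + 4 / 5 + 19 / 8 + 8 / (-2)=1423 / 360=3.95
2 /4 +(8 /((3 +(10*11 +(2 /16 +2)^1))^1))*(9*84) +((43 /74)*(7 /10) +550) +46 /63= 8647102451 /14312340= 604.17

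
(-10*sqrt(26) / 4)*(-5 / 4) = 25*sqrt(26) / 8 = 15.93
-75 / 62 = -1.21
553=553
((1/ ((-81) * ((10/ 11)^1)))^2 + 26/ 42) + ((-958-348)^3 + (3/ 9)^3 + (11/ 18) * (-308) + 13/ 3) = -10230518482635653/ 4592700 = -2227560799.23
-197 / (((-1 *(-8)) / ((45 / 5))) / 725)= -1285425 / 8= -160678.12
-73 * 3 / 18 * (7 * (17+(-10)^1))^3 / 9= -8588377 / 54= -159044.02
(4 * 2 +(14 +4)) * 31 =806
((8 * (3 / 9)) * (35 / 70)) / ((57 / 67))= 1.57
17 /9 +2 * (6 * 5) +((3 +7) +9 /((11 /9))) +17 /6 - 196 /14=13481 /198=68.09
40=40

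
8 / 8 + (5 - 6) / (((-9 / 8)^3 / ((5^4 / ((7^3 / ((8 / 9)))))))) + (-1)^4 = 7060846 / 2250423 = 3.14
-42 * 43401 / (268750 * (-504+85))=911421 / 56303125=0.02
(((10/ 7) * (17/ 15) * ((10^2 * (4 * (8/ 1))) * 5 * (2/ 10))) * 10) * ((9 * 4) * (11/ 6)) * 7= 23936000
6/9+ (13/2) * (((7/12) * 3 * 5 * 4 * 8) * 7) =38222/3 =12740.67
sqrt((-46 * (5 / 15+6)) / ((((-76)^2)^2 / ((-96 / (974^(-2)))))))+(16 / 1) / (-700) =-4 / 175+487 * sqrt(437) / 361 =28.18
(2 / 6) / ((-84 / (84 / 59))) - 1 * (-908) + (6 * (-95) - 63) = 48674 / 177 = 274.99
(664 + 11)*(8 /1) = 5400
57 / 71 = 0.80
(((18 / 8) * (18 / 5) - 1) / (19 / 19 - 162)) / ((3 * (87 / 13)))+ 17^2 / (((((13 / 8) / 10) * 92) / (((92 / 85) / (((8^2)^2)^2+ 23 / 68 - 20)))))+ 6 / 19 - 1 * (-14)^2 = -286066678864862351 / 1461862808994770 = -195.69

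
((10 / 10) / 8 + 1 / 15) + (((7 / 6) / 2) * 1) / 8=127 / 480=0.26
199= 199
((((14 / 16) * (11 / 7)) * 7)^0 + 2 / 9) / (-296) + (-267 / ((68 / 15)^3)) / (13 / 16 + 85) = -674350289 / 17970142536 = -0.04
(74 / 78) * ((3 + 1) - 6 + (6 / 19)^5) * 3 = -182943614 / 32189287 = -5.68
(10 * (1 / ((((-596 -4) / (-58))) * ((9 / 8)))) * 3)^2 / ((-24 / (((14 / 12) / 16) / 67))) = -5887 / 19537200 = -0.00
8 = 8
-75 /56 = -1.34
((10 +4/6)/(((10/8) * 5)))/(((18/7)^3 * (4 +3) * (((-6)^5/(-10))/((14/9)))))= 686/23914845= 0.00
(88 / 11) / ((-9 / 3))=-2.67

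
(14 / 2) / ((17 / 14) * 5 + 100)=98 / 1485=0.07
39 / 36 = 13 / 12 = 1.08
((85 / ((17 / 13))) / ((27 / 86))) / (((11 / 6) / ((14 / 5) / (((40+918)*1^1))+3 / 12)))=1354457 / 47421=28.56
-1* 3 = -3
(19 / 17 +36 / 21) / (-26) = -337 / 3094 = -0.11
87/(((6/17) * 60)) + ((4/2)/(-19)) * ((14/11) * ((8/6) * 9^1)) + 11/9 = 280111/75240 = 3.72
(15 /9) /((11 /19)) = 95 /33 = 2.88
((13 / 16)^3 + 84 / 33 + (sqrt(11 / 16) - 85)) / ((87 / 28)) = -25836335 / 979968 + 7 * sqrt(11) / 87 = -26.10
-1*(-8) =8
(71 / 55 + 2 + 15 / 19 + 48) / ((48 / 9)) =20409 / 2090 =9.77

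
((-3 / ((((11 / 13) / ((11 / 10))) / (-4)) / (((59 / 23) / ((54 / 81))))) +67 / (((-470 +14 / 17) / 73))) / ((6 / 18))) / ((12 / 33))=1501381959 / 3668960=409.21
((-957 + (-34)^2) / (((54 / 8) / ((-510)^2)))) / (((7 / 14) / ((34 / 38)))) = 782149600 / 57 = 13721922.81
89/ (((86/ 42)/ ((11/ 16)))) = 20559/ 688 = 29.88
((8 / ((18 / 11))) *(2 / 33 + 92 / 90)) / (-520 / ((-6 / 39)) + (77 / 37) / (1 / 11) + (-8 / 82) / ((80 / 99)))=13009792 / 8362446237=0.00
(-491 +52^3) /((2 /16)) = 1120936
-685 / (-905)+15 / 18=1727 / 1086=1.59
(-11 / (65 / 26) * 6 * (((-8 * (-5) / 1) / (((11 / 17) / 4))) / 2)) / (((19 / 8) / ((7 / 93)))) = -60928 / 589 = -103.44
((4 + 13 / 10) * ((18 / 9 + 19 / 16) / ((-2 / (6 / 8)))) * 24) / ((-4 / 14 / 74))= 6300693 / 160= 39379.33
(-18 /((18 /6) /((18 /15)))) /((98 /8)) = -144 /245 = -0.59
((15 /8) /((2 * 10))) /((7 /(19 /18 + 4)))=13 /192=0.07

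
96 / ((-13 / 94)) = -9024 / 13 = -694.15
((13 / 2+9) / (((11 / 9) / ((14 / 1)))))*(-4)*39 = -304668 / 11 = -27697.09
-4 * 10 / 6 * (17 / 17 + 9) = -200 / 3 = -66.67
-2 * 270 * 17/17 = -540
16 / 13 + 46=614 / 13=47.23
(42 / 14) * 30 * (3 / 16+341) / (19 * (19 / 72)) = 2210895 / 361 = 6124.36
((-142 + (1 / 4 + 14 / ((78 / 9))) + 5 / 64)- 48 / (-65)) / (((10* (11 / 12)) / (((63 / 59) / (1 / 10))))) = -109537407 / 674960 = -162.29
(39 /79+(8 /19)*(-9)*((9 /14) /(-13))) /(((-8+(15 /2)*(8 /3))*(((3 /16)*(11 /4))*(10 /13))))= 22552 /157605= 0.14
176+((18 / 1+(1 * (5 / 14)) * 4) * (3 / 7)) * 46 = 27392 / 49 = 559.02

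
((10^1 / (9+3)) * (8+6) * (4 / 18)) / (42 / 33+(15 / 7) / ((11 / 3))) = 490 / 351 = 1.40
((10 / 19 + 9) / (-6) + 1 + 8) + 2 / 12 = 144 / 19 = 7.58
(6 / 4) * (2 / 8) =3 / 8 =0.38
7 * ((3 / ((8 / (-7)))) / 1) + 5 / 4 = -137 / 8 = -17.12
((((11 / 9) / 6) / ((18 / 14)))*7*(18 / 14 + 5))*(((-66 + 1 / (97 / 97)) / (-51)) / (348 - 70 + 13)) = 110110 / 3606363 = 0.03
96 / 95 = 1.01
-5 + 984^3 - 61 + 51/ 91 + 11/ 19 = 1647328677872/ 1729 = 952763839.14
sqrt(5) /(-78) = -sqrt(5) /78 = -0.03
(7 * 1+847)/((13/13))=854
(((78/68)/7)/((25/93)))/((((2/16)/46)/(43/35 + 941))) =22008461904/104125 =211365.78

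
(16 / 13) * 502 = 8032 / 13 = 617.85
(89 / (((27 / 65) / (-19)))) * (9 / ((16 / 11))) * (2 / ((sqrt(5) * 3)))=-241813 * sqrt(5) / 72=-7509.87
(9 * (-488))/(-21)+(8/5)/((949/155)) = 1391072/6643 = 209.40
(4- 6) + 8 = 6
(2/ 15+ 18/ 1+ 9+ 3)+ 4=512/ 15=34.13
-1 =-1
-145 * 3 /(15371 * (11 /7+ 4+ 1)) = -3045 /707066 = -0.00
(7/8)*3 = 21/8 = 2.62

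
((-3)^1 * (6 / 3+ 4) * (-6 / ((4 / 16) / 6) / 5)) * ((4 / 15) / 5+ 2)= 133056 / 125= 1064.45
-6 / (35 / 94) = -564 / 35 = -16.11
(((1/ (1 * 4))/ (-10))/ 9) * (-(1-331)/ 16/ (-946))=1/ 16512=0.00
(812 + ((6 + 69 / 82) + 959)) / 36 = 145783 / 2952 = 49.38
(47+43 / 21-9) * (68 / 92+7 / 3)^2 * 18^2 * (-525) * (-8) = 272144908800 / 529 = 514451623.44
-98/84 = -7/6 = -1.17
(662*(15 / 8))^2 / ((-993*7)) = -24825 / 112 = -221.65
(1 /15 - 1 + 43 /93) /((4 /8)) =-146 /155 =-0.94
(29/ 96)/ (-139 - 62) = -29/ 19296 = -0.00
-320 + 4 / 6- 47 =-1099 / 3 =-366.33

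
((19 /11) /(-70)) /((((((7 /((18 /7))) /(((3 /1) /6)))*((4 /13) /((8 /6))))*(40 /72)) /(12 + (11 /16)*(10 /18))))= -1321203 /3018400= -0.44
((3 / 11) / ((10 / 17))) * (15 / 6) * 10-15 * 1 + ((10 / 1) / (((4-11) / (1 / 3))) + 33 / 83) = -133739 / 38346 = -3.49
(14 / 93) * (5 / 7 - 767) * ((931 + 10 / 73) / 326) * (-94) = 11424358056 / 368869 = 30971.32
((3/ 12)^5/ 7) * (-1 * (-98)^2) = -343/ 256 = -1.34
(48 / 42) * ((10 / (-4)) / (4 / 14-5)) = 20 / 33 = 0.61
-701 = -701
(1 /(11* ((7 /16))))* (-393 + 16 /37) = -33200 /407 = -81.57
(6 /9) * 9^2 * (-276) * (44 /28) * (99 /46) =-352836 /7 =-50405.14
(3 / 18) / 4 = 1 / 24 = 0.04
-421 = -421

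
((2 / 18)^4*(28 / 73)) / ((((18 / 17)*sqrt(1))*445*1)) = 238 / 1918206765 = 0.00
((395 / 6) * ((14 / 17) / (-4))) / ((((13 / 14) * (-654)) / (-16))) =-77420 / 216801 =-0.36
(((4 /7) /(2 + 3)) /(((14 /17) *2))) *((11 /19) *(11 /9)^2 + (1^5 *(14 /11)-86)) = -24135019 /4147605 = -5.82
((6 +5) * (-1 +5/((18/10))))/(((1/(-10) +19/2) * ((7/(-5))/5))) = -22000/2961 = -7.43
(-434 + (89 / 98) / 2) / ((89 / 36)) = -764775 / 4361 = -175.37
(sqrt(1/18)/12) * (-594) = -33 * sqrt(2)/4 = -11.67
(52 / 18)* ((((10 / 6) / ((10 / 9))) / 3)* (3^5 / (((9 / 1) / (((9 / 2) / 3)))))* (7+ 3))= 585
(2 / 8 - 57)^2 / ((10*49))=51529 / 7840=6.57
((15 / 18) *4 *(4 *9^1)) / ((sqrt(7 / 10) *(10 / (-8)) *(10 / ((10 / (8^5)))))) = -3 *sqrt(70) / 7168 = -0.00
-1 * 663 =-663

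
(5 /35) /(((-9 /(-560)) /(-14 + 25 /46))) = -24760 /207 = -119.61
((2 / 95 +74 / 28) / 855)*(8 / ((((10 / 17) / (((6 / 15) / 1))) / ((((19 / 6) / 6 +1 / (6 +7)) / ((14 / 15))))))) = 5681791 / 517403250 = 0.01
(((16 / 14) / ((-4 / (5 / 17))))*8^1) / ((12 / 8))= -0.45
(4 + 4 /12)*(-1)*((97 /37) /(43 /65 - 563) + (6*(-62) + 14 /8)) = 6509636783 /4057272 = 1604.44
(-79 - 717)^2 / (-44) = -158404 / 11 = -14400.36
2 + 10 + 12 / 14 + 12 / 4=111 / 7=15.86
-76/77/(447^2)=-76/15385293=-0.00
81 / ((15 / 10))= 54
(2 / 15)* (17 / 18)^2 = 289 / 2430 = 0.12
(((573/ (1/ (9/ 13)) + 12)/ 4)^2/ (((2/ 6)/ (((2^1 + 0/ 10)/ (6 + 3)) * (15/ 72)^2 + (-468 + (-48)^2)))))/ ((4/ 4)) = 14926125123217/ 259584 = 57500173.83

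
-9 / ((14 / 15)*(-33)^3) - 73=-1360277 / 18634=-73.00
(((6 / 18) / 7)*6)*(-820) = -234.29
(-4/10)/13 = -2/65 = -0.03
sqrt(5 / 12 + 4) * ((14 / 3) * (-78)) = -182 * sqrt(159) / 3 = -764.98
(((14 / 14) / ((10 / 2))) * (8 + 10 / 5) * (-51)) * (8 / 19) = -816 / 19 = -42.95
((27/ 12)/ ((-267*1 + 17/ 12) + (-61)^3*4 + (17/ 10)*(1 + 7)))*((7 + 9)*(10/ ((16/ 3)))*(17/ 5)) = -810/ 3205327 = -0.00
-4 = -4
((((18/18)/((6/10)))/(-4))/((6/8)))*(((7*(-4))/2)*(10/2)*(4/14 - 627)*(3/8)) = -109675/12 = -9139.58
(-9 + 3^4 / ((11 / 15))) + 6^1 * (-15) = 126 / 11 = 11.45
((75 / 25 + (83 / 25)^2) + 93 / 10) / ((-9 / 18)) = -29153 / 625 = -46.64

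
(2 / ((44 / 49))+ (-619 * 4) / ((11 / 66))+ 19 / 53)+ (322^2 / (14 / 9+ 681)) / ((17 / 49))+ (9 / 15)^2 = -43882254426261 / 3044163650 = -14415.21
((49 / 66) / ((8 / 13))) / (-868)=-91 / 65472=-0.00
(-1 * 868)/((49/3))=-372/7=-53.14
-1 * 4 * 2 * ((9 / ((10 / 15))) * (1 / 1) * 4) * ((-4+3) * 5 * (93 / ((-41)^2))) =200880 / 1681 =119.50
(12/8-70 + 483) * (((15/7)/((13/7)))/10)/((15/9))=7461/260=28.70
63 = 63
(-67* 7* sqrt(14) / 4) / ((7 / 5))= -313.36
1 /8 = 0.12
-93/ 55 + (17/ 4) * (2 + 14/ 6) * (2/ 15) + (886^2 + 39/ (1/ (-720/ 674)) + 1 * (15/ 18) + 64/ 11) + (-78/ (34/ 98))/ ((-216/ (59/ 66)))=53424968514691/ 68060520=784962.68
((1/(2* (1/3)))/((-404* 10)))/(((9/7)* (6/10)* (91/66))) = -11/31512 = -0.00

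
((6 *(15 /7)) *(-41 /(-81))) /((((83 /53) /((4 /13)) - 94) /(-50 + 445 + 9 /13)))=-447116480 /15437331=-28.96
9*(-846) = -7614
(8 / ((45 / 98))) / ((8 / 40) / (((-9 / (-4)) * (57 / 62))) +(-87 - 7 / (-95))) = -1176 / 5861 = -0.20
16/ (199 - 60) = 16/ 139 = 0.12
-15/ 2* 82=-615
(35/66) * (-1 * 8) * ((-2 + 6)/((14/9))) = -120/11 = -10.91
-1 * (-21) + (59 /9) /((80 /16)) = 1004 /45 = 22.31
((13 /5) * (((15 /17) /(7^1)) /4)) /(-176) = -39 /83776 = -0.00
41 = 41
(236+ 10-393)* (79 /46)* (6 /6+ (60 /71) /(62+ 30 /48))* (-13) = 1814194473 /545422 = 3326.22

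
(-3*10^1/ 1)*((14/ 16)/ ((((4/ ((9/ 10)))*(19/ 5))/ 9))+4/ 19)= -12345/ 608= -20.30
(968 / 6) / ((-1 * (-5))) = 484 / 15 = 32.27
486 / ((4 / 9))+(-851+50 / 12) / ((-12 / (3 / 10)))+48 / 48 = 267761 / 240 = 1115.67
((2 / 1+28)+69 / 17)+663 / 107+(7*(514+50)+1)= 7256455 / 1819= 3989.26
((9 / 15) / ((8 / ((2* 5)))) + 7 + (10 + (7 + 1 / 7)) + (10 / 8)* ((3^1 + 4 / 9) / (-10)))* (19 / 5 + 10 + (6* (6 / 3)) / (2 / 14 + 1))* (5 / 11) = 332883 / 1232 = 270.20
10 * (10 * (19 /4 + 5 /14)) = 3575 /7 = 510.71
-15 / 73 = -0.21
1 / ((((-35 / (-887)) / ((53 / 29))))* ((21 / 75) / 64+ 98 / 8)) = 15043520 / 3980221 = 3.78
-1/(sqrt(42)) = -sqrt(42)/42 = -0.15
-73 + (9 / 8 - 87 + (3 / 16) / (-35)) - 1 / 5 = -17817 / 112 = -159.08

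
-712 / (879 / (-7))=4984 / 879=5.67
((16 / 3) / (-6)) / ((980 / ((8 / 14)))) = -8 / 15435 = -0.00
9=9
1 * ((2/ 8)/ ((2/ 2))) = 0.25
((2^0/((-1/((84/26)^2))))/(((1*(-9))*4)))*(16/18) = 0.26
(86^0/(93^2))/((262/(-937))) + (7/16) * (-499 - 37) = -265693424/1133019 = -234.50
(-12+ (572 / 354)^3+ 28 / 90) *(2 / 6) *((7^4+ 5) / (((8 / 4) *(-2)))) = 41527516291 / 27726165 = 1497.77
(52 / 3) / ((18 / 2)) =52 / 27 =1.93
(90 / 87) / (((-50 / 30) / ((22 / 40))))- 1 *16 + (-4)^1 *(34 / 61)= -328519 / 17690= -18.57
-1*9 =-9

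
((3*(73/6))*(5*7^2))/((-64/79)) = -1412915/128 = -11038.40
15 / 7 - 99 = -96.86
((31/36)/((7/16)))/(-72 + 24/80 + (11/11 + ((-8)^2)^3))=1240/165106179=0.00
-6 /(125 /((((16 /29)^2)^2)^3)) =-1688849860263936 /44226847900683630125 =-0.00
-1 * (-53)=53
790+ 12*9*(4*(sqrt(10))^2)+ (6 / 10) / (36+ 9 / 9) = 945353 / 185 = 5110.02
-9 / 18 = -1 / 2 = -0.50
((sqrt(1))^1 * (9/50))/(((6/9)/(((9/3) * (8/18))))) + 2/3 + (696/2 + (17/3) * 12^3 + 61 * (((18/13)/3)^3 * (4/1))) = 1674940469/164775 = 10165.02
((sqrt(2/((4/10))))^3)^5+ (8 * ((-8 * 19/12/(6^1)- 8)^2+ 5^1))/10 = 34744/405+ 78125 * sqrt(5) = 174778.60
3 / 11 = 0.27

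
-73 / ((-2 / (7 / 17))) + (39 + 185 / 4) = 6819 / 68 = 100.28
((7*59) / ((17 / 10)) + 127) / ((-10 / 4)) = -12578 / 85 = -147.98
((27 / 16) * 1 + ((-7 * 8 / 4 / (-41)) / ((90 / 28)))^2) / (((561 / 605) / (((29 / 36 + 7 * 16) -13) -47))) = 1934755374541 / 19999327680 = 96.74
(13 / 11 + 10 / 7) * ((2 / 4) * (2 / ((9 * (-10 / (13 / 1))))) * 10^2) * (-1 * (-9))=-26130 / 77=-339.35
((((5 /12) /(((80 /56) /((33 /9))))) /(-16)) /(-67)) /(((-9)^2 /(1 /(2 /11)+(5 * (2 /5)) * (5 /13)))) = 0.00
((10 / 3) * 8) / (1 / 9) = 240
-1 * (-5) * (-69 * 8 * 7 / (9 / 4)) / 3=-25760 / 9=-2862.22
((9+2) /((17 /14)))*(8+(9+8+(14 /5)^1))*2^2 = 85624 /85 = 1007.34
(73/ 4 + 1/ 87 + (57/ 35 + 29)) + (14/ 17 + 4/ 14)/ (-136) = 24580757/ 502860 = 48.88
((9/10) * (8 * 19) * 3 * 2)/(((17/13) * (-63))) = -5928/595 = -9.96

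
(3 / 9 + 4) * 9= 39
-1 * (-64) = 64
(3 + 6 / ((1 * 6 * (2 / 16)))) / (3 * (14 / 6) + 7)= 11 / 14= 0.79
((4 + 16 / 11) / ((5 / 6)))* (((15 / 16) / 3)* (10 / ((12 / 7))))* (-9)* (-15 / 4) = 402.70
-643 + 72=-571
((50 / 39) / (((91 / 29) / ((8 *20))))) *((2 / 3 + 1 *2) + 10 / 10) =2552000 / 10647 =239.69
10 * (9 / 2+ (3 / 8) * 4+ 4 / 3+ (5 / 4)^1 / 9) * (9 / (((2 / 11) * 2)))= 1849.38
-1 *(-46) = 46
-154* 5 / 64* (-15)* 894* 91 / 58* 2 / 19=234909675 / 8816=26645.83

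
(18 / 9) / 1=2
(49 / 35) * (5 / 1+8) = 18.20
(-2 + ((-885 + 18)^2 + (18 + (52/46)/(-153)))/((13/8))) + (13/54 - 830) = 126744028591/274482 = 461757.16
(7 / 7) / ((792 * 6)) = 1 / 4752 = 0.00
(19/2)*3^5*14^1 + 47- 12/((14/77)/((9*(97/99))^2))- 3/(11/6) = 299554/11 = 27232.18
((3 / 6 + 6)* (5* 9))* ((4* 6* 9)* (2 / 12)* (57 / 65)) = 9234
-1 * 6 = -6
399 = 399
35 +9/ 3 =38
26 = 26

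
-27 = -27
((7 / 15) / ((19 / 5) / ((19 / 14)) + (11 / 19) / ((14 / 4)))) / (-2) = -0.08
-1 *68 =-68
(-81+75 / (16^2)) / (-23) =20661 / 5888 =3.51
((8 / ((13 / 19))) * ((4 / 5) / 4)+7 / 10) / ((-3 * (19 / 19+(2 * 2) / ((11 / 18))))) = -0.13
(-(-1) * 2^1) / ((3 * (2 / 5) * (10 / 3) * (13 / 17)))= 17 / 26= 0.65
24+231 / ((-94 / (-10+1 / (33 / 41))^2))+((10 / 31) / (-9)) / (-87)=-4128009769 / 25098282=-164.47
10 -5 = 5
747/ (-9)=-83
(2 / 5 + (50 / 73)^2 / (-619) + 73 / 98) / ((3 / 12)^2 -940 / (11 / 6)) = -162740002568 / 72920325364355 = -0.00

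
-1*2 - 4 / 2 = -4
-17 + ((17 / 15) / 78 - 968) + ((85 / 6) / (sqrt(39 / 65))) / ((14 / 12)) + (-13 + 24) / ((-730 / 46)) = -84186811 / 85410 + 85 * sqrt(15) / 21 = -970.00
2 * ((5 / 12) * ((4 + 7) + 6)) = 85 / 6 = 14.17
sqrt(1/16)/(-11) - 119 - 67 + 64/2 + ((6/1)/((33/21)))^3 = -523665/5324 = -98.36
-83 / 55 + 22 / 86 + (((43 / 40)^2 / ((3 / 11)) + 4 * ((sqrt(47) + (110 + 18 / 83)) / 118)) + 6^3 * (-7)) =-16735925027621 / 11118148800 + 2 * sqrt(47) / 59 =-1505.05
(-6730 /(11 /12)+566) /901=-74534 /9911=-7.52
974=974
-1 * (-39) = 39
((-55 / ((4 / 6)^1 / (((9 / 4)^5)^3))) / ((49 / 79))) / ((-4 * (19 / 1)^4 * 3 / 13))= 11629760596366248765 / 54852994432237568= 212.02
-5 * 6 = -30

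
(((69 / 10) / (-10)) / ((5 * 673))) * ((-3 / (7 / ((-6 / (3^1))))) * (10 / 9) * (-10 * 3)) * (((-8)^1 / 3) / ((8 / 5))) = -0.01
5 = 5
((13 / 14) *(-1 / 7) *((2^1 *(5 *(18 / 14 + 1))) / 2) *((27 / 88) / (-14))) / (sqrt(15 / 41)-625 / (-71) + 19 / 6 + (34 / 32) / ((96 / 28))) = 663408982080 / 244590988320973-14494851072 *sqrt(615) / 2690500871530703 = 0.00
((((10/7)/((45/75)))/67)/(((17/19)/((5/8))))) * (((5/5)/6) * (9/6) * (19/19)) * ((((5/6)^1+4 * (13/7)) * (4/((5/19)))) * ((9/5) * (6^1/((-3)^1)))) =-626335/223244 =-2.81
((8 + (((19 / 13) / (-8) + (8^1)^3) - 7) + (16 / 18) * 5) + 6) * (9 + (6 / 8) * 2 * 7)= 489773 / 48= 10203.60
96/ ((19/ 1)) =96/ 19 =5.05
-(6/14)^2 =-9/49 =-0.18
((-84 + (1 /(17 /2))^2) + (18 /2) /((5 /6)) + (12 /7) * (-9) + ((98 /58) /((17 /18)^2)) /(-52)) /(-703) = 338058341 /2680788565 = 0.13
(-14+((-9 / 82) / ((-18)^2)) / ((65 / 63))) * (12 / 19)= -895461 / 101270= -8.84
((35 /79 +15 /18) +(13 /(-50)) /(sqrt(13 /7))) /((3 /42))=4235 /237 - 7 *sqrt(91) /25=15.20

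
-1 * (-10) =10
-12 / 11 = -1.09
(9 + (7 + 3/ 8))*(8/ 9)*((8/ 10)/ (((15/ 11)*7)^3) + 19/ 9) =1601435569/ 52093125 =30.74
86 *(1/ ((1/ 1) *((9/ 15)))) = 430/ 3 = 143.33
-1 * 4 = -4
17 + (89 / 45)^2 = 42346 / 2025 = 20.91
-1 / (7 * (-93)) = 1 / 651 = 0.00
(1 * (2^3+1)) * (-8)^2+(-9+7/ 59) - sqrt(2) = 33460/ 59 - sqrt(2) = 565.70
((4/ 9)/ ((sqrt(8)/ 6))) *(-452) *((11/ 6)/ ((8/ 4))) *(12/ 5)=-9944 *sqrt(2)/ 15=-937.53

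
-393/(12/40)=-1310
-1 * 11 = -11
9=9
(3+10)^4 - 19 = 28542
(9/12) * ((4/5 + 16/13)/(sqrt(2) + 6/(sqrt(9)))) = 99/65- 99 * sqrt(2)/130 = 0.45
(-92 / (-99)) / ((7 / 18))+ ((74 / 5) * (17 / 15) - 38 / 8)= 332939 / 23100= 14.41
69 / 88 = 0.78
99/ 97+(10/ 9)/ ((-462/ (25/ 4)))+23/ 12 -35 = -12937789/ 403326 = -32.08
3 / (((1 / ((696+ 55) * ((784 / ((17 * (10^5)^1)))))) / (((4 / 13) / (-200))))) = -110397 / 69062500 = -0.00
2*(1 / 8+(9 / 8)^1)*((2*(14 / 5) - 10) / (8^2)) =-11 / 64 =-0.17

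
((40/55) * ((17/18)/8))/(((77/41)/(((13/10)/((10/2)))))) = 9061/762300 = 0.01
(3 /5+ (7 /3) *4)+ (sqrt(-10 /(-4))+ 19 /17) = sqrt(10) /2+ 2818 /255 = 12.63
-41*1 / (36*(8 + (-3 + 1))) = -41 / 216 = -0.19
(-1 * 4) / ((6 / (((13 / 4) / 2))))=-13 / 12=-1.08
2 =2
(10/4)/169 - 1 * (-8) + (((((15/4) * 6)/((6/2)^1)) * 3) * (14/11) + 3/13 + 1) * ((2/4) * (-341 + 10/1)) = -9174157/1859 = -4935.00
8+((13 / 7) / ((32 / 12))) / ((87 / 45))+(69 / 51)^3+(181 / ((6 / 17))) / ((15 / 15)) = 12534637439 / 23936136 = 523.67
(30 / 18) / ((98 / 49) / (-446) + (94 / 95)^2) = 10062875 / 5884209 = 1.71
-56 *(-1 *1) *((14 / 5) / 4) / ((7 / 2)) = 56 / 5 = 11.20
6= 6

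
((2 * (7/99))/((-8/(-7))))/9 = 49/3564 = 0.01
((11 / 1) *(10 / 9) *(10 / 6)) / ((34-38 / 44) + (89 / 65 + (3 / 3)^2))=786500 / 1370871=0.57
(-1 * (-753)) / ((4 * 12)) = 251 / 16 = 15.69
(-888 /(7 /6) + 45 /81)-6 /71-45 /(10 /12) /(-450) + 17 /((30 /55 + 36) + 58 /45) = -760.10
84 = 84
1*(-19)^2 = 361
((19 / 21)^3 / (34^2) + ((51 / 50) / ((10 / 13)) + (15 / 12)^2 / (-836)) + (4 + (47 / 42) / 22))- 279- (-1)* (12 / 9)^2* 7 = -1168777335684737 / 4474989288000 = -261.18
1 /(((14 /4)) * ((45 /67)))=134 /315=0.43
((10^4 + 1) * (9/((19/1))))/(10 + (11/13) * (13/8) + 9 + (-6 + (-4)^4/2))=720072/21641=33.27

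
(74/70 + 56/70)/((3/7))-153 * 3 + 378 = -230/3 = -76.67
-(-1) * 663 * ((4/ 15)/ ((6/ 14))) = 6188/ 15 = 412.53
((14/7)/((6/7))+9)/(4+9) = 34/39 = 0.87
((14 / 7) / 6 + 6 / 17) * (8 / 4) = 70 / 51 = 1.37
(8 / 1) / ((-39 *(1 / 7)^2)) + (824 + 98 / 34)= 541559 / 663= 816.83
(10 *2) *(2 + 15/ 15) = 60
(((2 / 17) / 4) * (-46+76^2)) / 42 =955 / 238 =4.01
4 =4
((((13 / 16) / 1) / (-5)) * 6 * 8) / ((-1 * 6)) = 13 / 10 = 1.30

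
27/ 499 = 0.05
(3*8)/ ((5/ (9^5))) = 1417176/ 5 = 283435.20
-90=-90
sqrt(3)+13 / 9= 3.18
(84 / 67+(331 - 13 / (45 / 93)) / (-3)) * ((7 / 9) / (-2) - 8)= 22791487 / 27135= 839.93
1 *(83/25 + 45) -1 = 1183/25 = 47.32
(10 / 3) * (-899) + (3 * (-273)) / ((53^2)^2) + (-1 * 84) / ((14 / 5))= -71645569937 / 23671443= -3026.67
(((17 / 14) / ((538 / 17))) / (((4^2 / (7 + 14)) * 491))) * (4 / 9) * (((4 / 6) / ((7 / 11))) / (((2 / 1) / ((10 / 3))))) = 15895 / 199703448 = 0.00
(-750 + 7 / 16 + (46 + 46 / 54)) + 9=-299683 / 432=-693.71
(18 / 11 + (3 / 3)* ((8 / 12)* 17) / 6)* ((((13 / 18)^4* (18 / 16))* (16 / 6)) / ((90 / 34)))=169452413 / 155889360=1.09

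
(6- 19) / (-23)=13 / 23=0.57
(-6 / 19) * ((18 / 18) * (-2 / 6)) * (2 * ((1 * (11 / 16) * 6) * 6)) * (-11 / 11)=-99 / 19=-5.21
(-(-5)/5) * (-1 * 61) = -61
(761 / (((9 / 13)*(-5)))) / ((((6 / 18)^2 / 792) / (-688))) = 5390656128 / 5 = 1078131225.60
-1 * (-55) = 55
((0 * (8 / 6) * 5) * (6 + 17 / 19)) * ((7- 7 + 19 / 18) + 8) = 0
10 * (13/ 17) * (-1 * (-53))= 6890/ 17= 405.29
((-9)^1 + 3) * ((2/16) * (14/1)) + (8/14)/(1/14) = -2.50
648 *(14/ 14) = 648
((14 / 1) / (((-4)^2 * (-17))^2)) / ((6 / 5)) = 35 / 221952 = 0.00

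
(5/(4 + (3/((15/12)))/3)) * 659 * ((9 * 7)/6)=115325/16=7207.81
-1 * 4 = -4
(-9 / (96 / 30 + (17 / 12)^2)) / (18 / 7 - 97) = 45360 / 2478089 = 0.02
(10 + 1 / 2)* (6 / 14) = 9 / 2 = 4.50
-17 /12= -1.42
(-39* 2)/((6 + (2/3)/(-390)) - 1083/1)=22815/315023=0.07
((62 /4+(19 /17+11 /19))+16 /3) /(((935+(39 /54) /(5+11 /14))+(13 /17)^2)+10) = 180371853 /7571235710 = 0.02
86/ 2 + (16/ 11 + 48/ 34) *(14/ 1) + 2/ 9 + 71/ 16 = 2363957/ 26928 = 87.79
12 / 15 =4 / 5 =0.80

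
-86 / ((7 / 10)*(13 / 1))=-860 / 91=-9.45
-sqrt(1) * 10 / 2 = -5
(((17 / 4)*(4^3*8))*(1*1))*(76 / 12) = 41344 / 3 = 13781.33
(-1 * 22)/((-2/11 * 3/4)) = 484/3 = 161.33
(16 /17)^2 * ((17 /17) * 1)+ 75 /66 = 12857 /6358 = 2.02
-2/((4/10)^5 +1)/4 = -3125/6314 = -0.49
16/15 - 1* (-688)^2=-7100144/15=-473342.93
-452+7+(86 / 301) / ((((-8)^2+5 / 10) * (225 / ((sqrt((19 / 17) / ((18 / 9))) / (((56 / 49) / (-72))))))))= -445.00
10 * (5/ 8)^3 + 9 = 2929/ 256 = 11.44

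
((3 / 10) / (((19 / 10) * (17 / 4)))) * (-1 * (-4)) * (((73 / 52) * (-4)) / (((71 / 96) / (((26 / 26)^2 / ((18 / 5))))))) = -0.31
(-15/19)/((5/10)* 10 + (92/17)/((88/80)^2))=-2057/24681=-0.08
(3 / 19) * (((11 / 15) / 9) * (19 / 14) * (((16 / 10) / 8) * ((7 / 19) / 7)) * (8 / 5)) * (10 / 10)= 44 / 149625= 0.00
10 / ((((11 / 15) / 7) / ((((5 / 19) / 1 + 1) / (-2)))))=-12600 / 209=-60.29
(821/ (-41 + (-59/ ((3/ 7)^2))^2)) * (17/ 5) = 0.03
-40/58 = -20/29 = -0.69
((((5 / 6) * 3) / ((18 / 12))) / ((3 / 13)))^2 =4225 / 81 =52.16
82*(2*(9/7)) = 210.86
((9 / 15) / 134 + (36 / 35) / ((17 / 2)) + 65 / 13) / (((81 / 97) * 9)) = 7927907 / 11624634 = 0.68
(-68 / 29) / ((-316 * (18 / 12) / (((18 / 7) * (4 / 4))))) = 204 / 16037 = 0.01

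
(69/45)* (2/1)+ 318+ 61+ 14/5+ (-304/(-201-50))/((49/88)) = 71403407/184485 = 387.04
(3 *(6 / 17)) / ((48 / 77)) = 231 / 136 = 1.70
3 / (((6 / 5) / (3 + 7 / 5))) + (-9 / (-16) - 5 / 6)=515 / 48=10.73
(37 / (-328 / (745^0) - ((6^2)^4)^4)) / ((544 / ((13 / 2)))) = -481 / 8659023287621684162218783232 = -0.00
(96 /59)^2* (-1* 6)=-55296 /3481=-15.89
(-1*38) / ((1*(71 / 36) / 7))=-9576 / 71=-134.87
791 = 791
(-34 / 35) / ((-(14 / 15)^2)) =765 / 686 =1.12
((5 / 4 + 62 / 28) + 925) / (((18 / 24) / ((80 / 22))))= 1039880 / 231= 4501.65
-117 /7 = -16.71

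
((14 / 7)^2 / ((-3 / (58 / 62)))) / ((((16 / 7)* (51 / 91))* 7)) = -2639 / 18972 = -0.14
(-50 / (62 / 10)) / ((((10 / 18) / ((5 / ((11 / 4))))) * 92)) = -0.29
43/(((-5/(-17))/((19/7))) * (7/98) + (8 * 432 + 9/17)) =27778/2232923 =0.01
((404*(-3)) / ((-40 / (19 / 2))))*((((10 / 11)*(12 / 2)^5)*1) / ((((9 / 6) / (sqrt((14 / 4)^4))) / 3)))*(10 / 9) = 609320880 / 11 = 55392807.27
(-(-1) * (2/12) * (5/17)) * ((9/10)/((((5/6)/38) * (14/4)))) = 342/595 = 0.57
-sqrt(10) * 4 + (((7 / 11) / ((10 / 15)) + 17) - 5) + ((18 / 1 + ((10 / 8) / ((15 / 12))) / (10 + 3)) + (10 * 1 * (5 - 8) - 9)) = -4 * sqrt(10) - 2279 / 286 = -20.62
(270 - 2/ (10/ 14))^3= 2384621056/ 125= 19076968.45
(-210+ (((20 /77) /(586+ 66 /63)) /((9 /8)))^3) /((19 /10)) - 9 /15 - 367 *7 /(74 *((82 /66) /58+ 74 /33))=-36184588203581398674152 /286131528051707849445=-126.46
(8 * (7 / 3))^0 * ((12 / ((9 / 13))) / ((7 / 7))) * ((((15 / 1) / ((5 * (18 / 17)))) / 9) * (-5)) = -2210 / 81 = -27.28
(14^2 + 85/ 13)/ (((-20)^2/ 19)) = 50027/ 5200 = 9.62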